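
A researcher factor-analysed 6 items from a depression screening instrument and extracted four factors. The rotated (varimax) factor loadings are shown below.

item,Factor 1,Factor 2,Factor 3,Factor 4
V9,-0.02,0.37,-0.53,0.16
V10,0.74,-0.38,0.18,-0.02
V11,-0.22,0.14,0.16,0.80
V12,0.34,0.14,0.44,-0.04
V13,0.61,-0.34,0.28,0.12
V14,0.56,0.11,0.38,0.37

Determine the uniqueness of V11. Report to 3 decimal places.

0.266

h² = (-0.22)² + 0.14² + 0.16² + 0.80² = 0.0484 + 0.0196 + 0.0256 + 0.6400 = 0.7336
Uniqueness u² = 1 − h² = 1 − 0.7336 = 0.2664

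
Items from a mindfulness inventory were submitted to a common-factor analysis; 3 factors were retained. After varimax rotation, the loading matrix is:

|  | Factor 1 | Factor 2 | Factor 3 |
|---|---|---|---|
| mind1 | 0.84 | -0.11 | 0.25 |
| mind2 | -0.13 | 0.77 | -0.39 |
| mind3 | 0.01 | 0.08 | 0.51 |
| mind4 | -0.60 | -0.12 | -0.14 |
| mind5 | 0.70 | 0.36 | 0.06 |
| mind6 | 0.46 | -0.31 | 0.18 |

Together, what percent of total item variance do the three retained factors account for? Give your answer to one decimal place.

Communalities: 0.7802, 0.7619, 0.2666, 0.3940, 0.6232, 0.3401; Σh² = 3.1660.
Total variance with 6 standardized items is 6, so the solution explains 3.1660/6 = 0.5277 = 52.77%.

52.8%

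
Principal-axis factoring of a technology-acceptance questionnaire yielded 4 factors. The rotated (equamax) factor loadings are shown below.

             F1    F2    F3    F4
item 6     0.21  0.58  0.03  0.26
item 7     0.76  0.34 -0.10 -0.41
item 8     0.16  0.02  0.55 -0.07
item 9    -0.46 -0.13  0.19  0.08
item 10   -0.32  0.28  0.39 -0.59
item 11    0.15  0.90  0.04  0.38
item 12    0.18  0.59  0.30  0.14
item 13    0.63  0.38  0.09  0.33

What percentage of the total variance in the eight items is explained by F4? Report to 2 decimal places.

SS loadings for F4 = 0.26² + (-0.41)² + (-0.07)² + 0.08² + (-0.59)² + 0.38² + 0.14² + 0.33² = 0.8680
With 8 standardized items, total variance = 8. Proportion = 0.8680/8 = 0.1085 → 10.85%.

10.85%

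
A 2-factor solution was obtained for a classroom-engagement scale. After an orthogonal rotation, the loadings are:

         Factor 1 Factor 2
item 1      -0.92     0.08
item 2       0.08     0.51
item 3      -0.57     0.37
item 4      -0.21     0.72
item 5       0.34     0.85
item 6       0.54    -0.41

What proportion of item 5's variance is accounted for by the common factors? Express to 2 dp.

h² = 0.34² + 0.85² = 0.1156 + 0.7225 = 0.8381

0.84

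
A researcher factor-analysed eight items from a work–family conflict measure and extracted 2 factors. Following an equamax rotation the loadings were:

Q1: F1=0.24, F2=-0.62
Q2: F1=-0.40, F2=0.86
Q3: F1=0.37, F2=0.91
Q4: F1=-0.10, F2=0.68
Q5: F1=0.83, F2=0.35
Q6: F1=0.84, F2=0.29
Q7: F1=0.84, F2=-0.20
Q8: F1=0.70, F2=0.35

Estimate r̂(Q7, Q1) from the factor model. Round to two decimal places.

r̂ = Σ λ_i·λ_j across factors = (0.84)(0.24) + (-0.20)(-0.62)
  = +0.2016 +0.1240 = 0.3256

0.33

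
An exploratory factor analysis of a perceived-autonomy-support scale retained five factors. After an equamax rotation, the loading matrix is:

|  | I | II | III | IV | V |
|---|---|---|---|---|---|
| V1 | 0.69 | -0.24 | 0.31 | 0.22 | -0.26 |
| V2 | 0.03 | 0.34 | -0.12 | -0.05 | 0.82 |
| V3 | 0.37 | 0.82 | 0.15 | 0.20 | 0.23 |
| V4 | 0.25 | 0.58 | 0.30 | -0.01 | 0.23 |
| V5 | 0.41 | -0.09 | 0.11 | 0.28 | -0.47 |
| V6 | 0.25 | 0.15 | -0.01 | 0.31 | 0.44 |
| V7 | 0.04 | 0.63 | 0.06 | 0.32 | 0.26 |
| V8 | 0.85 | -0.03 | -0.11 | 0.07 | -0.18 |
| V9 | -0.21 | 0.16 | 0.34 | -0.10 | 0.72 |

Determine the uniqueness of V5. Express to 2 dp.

0.51

h² = 0.41² + (-0.09)² + 0.11² + 0.28² + (-0.47)² = 0.1681 + 0.0081 + 0.0121 + 0.0784 + 0.2209 = 0.4876
Uniqueness u² = 1 − h² = 1 − 0.4876 = 0.5124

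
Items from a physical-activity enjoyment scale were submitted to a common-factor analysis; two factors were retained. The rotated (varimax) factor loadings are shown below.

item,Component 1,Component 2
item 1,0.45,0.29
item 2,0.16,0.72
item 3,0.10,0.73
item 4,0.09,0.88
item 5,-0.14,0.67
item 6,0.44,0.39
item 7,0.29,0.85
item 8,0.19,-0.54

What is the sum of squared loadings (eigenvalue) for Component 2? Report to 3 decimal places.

SS loadings for Component 2 = 0.29² + 0.72² + 0.73² + 0.88² + 0.67² + 0.39² + 0.85² + (-0.54)² = 0.0841 + 0.5184 + 0.5329 + 0.7744 + 0.4489 + 0.1521 + 0.7225 + 0.2916 = 3.5249

3.525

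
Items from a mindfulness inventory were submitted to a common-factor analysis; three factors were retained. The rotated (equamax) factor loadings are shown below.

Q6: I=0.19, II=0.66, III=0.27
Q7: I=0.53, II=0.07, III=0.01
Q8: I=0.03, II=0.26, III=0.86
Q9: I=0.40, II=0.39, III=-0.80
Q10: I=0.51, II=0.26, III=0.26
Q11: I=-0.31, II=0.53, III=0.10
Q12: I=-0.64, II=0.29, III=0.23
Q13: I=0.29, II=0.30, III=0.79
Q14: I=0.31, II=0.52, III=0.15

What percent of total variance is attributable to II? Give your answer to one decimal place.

16.1%

SS loadings for II = 0.66² + 0.07² + 0.26² + 0.39² + 0.26² + 0.53² + 0.29² + 0.30² + 0.52² = 1.4532
With 9 standardized items, total variance = 9. Proportion = 1.4532/9 = 0.1615 → 16.15%.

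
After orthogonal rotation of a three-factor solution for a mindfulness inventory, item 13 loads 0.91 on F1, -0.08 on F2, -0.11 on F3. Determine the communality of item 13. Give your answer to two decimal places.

h² = 0.91² + (-0.08)² + (-0.11)² = 0.8281 + 0.0064 + 0.0121 = 0.8466

0.85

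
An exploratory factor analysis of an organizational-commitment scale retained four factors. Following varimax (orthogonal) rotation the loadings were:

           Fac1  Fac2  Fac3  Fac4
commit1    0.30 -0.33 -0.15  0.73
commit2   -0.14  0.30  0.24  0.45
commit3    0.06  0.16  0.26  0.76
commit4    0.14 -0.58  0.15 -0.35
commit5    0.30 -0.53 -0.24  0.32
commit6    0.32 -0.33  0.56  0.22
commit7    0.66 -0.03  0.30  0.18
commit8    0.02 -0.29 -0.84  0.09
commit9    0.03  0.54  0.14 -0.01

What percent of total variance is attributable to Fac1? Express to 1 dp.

SS loadings for Fac1 = 0.30² + (-0.14)² + 0.06² + 0.14² + 0.30² + 0.32² + 0.66² + 0.02² + 0.03² = 0.7621
With 9 standardized items, total variance = 9. Proportion = 0.7621/9 = 0.0847 → 8.47%.

8.5%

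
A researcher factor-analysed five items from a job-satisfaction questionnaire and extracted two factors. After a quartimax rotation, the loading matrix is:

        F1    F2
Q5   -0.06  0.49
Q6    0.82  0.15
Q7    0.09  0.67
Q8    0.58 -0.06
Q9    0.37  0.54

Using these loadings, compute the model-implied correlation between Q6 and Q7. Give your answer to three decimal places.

r̂ = Σ λ_i·λ_j across factors = (0.82)(0.09) + (0.15)(0.67)
  = +0.0738 +0.1005 = 0.1743

0.174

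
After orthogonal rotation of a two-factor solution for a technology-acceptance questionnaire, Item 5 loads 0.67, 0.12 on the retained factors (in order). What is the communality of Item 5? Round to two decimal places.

h² = 0.67² + 0.12² = 0.4489 + 0.0144 = 0.4633

0.46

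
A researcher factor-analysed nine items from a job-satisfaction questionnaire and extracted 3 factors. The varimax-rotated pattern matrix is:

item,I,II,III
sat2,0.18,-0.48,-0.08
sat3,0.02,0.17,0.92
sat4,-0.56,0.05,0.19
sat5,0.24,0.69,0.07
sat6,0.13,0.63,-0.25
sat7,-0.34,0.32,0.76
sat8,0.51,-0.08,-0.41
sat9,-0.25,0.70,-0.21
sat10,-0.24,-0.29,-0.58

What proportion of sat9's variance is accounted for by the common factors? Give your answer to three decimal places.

h² = (-0.25)² + 0.70² + (-0.21)² = 0.0625 + 0.4900 + 0.0441 = 0.5966

0.597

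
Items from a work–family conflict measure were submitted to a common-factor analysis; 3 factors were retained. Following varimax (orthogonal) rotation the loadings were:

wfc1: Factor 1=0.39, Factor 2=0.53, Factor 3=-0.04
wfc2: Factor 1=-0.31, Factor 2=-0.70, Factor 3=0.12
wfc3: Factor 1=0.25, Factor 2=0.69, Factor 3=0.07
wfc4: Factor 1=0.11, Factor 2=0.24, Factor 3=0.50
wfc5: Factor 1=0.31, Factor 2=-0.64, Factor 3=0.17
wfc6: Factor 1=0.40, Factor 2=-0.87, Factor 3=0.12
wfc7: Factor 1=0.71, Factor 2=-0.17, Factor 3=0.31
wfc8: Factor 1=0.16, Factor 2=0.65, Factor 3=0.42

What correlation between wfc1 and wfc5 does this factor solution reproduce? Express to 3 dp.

r̂ = Σ λ_i·λ_j across factors = (0.39)(0.31) + (0.53)(-0.64) + (-0.04)(0.17)
  = +0.1209 -0.3392 -0.0068 = -0.2251

-0.225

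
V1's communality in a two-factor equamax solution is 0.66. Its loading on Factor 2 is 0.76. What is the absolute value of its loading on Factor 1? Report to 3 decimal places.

Under orthogonal rotation h² = Σλ², so λ_Factor 1² = h² − (0.5776) = 0.66 − 0.5776 = 0.0824.
|λ| = √0.0824 = 0.2871.

0.287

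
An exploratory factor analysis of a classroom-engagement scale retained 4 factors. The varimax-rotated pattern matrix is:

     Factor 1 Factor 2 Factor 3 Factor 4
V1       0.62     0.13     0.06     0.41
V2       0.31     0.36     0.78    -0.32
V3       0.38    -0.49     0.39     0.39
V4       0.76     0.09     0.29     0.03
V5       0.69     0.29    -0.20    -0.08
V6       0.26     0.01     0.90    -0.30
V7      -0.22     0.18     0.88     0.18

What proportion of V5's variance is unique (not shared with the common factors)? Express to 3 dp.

h² = 0.69² + 0.29² + (-0.20)² + (-0.08)² = 0.4761 + 0.0841 + 0.0400 + 0.0064 = 0.6066
Uniqueness u² = 1 − h² = 1 − 0.6066 = 0.3934

0.393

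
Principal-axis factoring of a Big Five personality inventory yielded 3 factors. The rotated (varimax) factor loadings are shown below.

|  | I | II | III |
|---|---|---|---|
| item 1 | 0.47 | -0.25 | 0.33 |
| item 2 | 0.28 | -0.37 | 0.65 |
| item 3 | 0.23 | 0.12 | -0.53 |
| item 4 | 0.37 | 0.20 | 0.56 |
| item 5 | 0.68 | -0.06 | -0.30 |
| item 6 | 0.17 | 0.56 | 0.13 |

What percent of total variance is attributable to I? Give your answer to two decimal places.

16.34%

SS loadings for I = 0.47² + 0.28² + 0.23² + 0.37² + 0.68² + 0.17² = 0.9804
With 6 standardized items, total variance = 6. Proportion = 0.9804/6 = 0.1634 → 16.34%.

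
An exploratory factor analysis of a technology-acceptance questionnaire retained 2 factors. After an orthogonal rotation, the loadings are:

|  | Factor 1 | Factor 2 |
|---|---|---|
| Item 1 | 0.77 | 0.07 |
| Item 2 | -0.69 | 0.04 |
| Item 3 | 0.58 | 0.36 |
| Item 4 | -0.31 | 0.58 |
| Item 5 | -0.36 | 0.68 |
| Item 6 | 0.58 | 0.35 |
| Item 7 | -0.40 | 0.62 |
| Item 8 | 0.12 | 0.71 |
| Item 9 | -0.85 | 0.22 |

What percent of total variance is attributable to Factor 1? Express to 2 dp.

31.83%

SS loadings for Factor 1 = 0.77² + (-0.69)² + 0.58² + (-0.31)² + (-0.36)² + 0.58² + (-0.40)² + 0.12² + (-0.85)² = 2.8644
With 9 standardized items, total variance = 9. Proportion = 2.8644/9 = 0.3183 → 31.83%.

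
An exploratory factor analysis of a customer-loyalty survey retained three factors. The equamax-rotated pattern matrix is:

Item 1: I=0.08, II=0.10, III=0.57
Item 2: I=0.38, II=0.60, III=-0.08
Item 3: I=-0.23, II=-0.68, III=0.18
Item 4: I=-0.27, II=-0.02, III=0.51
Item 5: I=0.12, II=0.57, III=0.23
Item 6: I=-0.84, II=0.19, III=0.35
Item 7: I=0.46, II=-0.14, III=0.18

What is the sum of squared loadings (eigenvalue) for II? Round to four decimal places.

1.2134

SS loadings for II = 0.10² + 0.60² + (-0.68)² + (-0.02)² + 0.57² + 0.19² + (-0.14)² = 0.0100 + 0.3600 + 0.4624 + 0.0004 + 0.3249 + 0.0361 + 0.0196 = 1.2134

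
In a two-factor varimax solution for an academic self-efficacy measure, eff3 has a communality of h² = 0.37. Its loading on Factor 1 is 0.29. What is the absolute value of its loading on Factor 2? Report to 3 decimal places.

Under orthogonal rotation h² = Σλ², so λ_Factor 2² = h² − (0.0841) = 0.37 − 0.0841 = 0.2859.
|λ| = √0.2859 = 0.5347.

0.535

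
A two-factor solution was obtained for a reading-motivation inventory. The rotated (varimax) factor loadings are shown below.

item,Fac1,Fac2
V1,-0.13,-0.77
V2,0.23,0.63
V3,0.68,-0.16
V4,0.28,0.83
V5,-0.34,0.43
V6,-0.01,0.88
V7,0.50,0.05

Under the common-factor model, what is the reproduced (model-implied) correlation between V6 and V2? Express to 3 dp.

0.552

r̂ = Σ λ_i·λ_j across factors = (-0.01)(0.23) + (0.88)(0.63)
  = -0.0023 +0.5544 = 0.5521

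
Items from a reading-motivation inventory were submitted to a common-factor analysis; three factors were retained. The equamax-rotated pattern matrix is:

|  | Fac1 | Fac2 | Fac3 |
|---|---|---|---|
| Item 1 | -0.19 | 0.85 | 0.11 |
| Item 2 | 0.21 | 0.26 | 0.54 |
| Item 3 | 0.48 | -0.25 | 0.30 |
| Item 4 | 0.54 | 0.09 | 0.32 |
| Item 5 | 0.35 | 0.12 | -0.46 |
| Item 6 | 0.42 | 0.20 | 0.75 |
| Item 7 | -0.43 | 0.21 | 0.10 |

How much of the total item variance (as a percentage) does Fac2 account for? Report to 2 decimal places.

13.70%

SS loadings for Fac2 = 0.85² + 0.26² + (-0.25)² + 0.09² + 0.12² + 0.20² + 0.21² = 0.9592
With 7 standardized items, total variance = 7. Proportion = 0.9592/7 = 0.1370 → 13.70%.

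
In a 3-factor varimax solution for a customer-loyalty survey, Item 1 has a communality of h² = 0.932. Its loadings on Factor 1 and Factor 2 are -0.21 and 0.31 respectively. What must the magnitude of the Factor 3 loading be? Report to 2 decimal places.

Under orthogonal rotation h² = Σλ², so λ_Factor 3² = h² − (0.1402) = 0.932 − 0.1402 = 0.7918.
|λ| = √0.7918 = 0.8898.

0.89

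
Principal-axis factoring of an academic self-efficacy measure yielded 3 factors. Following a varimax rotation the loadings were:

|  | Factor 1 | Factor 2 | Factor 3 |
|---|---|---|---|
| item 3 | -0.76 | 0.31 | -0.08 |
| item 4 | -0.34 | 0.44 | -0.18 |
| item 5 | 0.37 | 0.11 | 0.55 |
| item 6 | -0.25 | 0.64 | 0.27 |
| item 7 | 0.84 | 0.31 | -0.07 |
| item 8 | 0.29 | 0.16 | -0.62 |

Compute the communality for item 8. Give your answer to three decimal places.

0.494

h² = 0.29² + 0.16² + (-0.62)² = 0.0841 + 0.0256 + 0.3844 = 0.4941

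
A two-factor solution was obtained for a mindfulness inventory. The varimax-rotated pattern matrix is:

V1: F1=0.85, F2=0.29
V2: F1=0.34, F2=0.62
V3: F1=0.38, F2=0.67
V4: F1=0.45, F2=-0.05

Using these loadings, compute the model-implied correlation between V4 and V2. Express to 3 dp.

r̂ = Σ λ_i·λ_j across factors = (0.45)(0.34) + (-0.05)(0.62)
  = +0.1530 -0.0310 = 0.1220

0.122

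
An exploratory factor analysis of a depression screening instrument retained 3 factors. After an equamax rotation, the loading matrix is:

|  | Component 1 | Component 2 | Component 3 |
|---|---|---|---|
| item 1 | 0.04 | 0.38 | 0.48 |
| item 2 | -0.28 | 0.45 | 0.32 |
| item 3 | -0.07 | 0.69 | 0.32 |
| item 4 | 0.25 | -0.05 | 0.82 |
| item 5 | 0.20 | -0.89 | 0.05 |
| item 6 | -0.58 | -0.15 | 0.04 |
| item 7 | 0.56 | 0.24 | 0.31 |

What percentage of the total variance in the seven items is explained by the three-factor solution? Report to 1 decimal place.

53.5%

SS loadings by factor: 0.8374, 1.6977, 1.2078; total = 3.7429.
Total variance with 7 standardized items is 7, so the solution explains 3.7429/7 = 0.5347 = 53.47%.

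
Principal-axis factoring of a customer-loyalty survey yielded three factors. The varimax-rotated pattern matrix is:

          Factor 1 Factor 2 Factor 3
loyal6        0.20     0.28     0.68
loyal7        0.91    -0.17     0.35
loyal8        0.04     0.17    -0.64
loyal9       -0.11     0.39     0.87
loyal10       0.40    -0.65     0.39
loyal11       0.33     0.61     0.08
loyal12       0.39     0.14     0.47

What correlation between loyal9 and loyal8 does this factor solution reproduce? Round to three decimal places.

r̂ = Σ λ_i·λ_j across factors = (-0.11)(0.04) + (0.39)(0.17) + (0.87)(-0.64)
  = -0.0044 +0.0663 -0.5568 = -0.4949

-0.495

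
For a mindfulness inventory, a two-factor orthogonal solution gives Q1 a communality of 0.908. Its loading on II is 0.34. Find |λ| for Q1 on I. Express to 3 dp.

Under orthogonal rotation h² = Σλ², so λ_I² = h² − (0.1156) = 0.908 − 0.1156 = 0.7924.
|λ| = √0.7924 = 0.8902.

0.890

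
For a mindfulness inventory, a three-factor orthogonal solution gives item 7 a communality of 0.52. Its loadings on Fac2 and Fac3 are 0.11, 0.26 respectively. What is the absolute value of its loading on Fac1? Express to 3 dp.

0.664

Under orthogonal rotation h² = Σλ², so λ_Fac1² = h² − (0.0797) = 0.52 − 0.0797 = 0.4403.
|λ| = √0.4403 = 0.6636.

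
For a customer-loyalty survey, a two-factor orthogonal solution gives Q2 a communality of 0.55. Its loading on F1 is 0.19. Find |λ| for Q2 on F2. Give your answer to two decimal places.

Under orthogonal rotation h² = Σλ², so λ_F2² = h² − (0.0361) = 0.55 − 0.0361 = 0.5139.
|λ| = √0.5139 = 0.7169.

0.72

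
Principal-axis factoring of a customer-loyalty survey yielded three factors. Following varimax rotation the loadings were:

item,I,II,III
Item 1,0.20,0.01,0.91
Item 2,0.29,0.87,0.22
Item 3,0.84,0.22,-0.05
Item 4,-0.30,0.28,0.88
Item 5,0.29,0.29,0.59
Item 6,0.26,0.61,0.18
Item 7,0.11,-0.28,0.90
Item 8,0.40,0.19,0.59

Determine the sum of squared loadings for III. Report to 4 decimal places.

3.1920

SS loadings for III = 0.91² + 0.22² + (-0.05)² + 0.88² + 0.59² + 0.18² + 0.90² + 0.59² = 0.8281 + 0.0484 + 0.0025 + 0.7744 + 0.3481 + 0.0324 + 0.8100 + 0.3481 = 3.1920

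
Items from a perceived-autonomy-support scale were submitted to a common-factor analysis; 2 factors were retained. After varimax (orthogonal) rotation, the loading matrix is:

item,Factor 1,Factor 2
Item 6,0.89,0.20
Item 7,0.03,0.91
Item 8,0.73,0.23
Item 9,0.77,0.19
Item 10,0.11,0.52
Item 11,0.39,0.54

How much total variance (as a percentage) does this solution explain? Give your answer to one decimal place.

60.0%

Communalities: 0.8321, 0.8290, 0.5858, 0.6290, 0.2825, 0.4437; Σh² = 3.6021.
Total variance with 6 standardized items is 6, so the solution explains 3.6021/6 = 0.6004 = 60.04%.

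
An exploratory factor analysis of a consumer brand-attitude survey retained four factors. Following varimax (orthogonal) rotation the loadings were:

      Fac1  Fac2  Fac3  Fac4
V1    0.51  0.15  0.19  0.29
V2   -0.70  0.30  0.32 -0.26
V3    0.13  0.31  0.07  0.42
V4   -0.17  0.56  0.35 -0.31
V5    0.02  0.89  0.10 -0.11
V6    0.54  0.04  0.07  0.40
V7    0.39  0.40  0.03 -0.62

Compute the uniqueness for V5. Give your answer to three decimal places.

h² = 0.02² + 0.89² + 0.10² + (-0.11)² = 0.0004 + 0.7921 + 0.0100 + 0.0121 = 0.8146
Uniqueness u² = 1 − h² = 1 − 0.8146 = 0.1854

0.185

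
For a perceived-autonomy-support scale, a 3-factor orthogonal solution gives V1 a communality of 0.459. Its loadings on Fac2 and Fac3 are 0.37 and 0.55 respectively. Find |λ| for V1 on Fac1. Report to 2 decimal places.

0.14

Under orthogonal rotation h² = Σλ², so λ_Fac1² = h² − (0.4394) = 0.459 − 0.4394 = 0.0196.
|λ| = √0.0196 = 0.1400.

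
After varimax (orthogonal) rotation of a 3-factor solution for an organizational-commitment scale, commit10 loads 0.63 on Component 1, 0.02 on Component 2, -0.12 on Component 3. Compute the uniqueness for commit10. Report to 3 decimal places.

0.588

h² = 0.63² + 0.02² + (-0.12)² = 0.3969 + 0.0004 + 0.0144 = 0.4117
Uniqueness u² = 1 − h² = 1 − 0.4117 = 0.5883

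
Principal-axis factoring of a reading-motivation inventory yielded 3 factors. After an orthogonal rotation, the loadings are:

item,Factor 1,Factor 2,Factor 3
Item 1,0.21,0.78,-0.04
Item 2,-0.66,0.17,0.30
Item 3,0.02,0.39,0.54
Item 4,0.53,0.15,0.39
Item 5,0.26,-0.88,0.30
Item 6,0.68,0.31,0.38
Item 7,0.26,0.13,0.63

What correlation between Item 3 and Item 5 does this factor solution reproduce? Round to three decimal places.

-0.176

r̂ = Σ λ_i·λ_j across factors = (0.02)(0.26) + (0.39)(-0.88) + (0.54)(0.30)
  = +0.0052 -0.3432 +0.1620 = -0.1760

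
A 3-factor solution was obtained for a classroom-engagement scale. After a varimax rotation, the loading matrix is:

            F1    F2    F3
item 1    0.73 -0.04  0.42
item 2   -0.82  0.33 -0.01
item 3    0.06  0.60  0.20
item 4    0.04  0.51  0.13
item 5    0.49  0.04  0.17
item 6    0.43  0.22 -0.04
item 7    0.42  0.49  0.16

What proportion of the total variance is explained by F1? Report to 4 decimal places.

0.2588

SS loadings for F1 = 0.73² + (-0.82)² + 0.06² + 0.04² + 0.49² + 0.43² + 0.42² = 1.8119
Proportion of variance = 1.8119 / 7 = 0.2588.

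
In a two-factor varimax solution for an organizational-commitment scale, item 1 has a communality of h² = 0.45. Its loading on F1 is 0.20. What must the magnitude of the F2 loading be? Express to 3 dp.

0.640

Under orthogonal rotation h² = Σλ², so λ_F2² = h² − (0.0400) = 0.45 − 0.0400 = 0.4100.
|λ| = √0.4100 = 0.6403.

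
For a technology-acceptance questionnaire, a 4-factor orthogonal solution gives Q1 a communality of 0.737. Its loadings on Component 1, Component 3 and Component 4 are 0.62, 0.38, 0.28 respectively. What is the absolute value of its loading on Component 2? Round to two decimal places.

Under orthogonal rotation h² = Σλ², so λ_Component 2² = h² − (0.6072) = 0.737 − 0.6072 = 0.1298.
|λ| = √0.1298 = 0.3603.

0.36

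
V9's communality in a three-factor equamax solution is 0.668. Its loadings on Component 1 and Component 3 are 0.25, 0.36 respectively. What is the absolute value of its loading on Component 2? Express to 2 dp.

0.69

Under orthogonal rotation h² = Σλ², so λ_Component 2² = h² − (0.1921) = 0.668 − 0.1921 = 0.4759.
|λ| = √0.4759 = 0.6899.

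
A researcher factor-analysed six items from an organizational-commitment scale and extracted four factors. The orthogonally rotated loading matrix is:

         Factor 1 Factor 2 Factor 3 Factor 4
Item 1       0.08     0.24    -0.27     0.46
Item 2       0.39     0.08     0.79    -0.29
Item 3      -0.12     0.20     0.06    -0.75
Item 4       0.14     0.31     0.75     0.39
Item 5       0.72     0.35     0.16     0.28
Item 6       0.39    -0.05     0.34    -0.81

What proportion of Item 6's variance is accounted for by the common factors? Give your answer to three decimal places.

0.926

h² = 0.39² + (-0.05)² + 0.34² + (-0.81)² = 0.1521 + 0.0025 + 0.1156 + 0.6561 = 0.9263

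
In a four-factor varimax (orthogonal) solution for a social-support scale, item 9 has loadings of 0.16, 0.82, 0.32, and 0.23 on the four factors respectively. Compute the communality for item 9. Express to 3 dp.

h² = 0.16² + 0.82² + 0.32² + 0.23² = 0.0256 + 0.6724 + 0.1024 + 0.0529 = 0.8533

0.853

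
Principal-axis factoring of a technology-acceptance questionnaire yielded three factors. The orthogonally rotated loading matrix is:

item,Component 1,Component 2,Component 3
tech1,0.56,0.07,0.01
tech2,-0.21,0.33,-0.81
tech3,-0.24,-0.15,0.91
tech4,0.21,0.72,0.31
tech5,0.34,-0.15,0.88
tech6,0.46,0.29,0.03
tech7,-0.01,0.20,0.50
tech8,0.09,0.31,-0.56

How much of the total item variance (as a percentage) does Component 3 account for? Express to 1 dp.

36.5%

SS loadings for Component 3 = 0.01² + (-0.81)² + 0.91² + 0.31² + 0.88² + 0.03² + 0.50² + (-0.56)² = 2.9193
With 8 standardized items, total variance = 8. Proportion = 2.9193/8 = 0.3649 → 36.49%.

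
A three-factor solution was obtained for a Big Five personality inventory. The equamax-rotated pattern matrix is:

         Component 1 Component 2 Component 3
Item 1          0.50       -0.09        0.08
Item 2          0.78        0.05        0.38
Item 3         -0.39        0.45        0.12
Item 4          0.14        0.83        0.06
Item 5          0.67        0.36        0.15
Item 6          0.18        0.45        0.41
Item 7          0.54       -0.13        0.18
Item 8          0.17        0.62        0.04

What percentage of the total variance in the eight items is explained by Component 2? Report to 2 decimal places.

20.44%

SS loadings for Component 2 = (-0.09)² + 0.05² + 0.45² + 0.83² + 0.36² + 0.45² + (-0.13)² + 0.62² = 1.6354
With 8 standardized items, total variance = 8. Proportion = 1.6354/8 = 0.2044 → 20.44%.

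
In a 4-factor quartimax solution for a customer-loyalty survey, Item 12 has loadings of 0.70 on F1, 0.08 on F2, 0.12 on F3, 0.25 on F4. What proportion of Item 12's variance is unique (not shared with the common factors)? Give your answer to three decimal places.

0.427

h² = 0.70² + 0.08² + 0.12² + 0.25² = 0.4900 + 0.0064 + 0.0144 + 0.0625 = 0.5733
Uniqueness u² = 1 − h² = 1 − 0.5733 = 0.4267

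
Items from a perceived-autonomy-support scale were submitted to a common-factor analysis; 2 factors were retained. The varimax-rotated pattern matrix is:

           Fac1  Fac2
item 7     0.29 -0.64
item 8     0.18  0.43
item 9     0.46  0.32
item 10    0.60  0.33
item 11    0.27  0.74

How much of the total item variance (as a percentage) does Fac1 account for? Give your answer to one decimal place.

15.2%

SS loadings for Fac1 = 0.29² + 0.18² + 0.46² + 0.60² + 0.27² = 0.7610
With 5 standardized items, total variance = 5. Proportion = 0.7610/5 = 0.1522 → 15.22%.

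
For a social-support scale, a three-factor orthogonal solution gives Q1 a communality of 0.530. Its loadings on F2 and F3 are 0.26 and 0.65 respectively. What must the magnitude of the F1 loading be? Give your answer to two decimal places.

Under orthogonal rotation h² = Σλ², so λ_F1² = h² − (0.4901) = 0.530 − 0.4901 = 0.0399.
|λ| = √0.0399 = 0.1997.

0.20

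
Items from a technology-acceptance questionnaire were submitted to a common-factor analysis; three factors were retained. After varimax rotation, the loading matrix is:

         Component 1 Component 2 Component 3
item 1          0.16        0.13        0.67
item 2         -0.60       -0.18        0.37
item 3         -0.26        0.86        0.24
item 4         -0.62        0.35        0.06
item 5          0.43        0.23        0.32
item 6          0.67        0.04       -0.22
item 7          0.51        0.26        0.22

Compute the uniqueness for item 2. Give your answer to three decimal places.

0.471

h² = (-0.60)² + (-0.18)² + 0.37² = 0.3600 + 0.0324 + 0.1369 = 0.5293
Uniqueness u² = 1 − h² = 1 − 0.5293 = 0.4707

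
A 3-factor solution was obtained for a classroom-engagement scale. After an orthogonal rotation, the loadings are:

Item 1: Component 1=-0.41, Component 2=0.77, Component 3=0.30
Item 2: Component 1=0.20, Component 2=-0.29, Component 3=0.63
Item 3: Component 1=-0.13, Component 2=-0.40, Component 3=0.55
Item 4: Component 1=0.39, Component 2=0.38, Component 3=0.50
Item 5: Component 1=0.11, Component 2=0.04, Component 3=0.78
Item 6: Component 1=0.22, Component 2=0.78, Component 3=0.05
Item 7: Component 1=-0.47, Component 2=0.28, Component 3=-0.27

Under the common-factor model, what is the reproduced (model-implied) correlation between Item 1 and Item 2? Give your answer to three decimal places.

r̂ = Σ λ_i·λ_j across factors = (-0.41)(0.20) + (0.77)(-0.29) + (0.30)(0.63)
  = -0.0820 -0.2233 +0.1890 = -0.1163

-0.116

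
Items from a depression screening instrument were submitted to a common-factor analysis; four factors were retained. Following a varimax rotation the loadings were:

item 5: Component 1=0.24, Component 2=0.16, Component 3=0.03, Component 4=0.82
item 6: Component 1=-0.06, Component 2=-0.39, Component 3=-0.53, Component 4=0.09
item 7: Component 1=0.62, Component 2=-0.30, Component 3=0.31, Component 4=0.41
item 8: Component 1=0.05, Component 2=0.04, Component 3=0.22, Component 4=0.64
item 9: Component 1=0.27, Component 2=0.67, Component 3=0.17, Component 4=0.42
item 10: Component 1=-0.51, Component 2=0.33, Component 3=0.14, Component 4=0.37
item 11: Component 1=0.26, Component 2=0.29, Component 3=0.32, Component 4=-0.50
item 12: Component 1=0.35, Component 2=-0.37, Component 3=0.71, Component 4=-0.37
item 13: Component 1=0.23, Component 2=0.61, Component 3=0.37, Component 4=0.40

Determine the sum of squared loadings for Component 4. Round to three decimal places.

2.118

SS loadings for Component 4 = 0.82² + 0.09² + 0.41² + 0.64² + 0.42² + 0.37² + (-0.50)² + (-0.37)² + 0.40² = 0.6724 + 0.0081 + 0.1681 + 0.4096 + 0.1764 + 0.1369 + 0.2500 + 0.1369 + 0.1600 = 2.1184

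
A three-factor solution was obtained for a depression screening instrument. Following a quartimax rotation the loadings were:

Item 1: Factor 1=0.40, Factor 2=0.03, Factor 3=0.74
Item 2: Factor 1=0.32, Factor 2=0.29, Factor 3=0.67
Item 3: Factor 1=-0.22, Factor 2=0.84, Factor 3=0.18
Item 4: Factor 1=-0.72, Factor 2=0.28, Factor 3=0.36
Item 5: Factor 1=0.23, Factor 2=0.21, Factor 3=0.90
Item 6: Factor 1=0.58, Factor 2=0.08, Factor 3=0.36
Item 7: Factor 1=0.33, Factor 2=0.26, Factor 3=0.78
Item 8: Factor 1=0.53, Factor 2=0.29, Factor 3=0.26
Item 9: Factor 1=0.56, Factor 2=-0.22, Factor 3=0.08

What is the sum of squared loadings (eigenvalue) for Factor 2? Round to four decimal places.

SS loadings for Factor 2 = 0.03² + 0.29² + 0.84² + 0.28² + 0.21² + 0.08² + 0.26² + 0.29² + (-0.22)² = 0.0009 + 0.0841 + 0.7056 + 0.0784 + 0.0441 + 0.0064 + 0.0676 + 0.0841 + 0.0484 = 1.1196

1.1196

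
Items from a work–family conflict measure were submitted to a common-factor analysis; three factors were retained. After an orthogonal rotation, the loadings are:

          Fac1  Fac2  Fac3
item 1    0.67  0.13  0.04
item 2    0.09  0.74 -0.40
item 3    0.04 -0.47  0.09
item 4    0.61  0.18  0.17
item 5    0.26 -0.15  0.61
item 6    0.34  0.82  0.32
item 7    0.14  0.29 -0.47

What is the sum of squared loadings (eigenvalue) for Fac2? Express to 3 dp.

1.597

SS loadings for Fac2 = 0.13² + 0.74² + (-0.47)² + 0.18² + (-0.15)² + 0.82² + 0.29² = 0.0169 + 0.5476 + 0.2209 + 0.0324 + 0.0225 + 0.6724 + 0.0841 = 1.5968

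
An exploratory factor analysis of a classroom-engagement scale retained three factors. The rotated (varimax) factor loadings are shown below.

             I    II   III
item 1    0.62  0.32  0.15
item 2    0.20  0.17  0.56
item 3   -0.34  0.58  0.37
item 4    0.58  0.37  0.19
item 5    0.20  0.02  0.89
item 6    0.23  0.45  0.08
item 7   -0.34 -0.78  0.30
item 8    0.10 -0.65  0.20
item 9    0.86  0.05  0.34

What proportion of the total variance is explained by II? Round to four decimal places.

SS loadings for II = 0.32² + 0.17² + 0.58² + 0.37² + 0.02² + 0.45² + (-0.78)² + (-0.65)² + 0.05² = 1.8409
Proportion of variance = 1.8409 / 9 = 0.2045.

0.2045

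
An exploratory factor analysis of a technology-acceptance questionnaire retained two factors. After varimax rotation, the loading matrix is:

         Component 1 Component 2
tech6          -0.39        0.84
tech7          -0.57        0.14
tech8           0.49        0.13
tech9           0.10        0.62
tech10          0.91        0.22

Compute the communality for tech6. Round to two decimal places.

h² = (-0.39)² + 0.84² = 0.1521 + 0.7056 = 0.8577

0.86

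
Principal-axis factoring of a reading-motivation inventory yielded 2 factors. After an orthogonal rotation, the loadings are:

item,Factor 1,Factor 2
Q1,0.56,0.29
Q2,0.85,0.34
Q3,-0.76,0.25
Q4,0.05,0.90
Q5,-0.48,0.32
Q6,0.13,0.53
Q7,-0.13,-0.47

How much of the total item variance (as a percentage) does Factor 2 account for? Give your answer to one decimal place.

SS loadings for Factor 2 = 0.29² + 0.34² + 0.25² + 0.90² + 0.32² + 0.53² + (-0.47)² = 1.6764
With 7 standardized items, total variance = 7. Proportion = 1.6764/7 = 0.2395 → 23.95%.

23.9%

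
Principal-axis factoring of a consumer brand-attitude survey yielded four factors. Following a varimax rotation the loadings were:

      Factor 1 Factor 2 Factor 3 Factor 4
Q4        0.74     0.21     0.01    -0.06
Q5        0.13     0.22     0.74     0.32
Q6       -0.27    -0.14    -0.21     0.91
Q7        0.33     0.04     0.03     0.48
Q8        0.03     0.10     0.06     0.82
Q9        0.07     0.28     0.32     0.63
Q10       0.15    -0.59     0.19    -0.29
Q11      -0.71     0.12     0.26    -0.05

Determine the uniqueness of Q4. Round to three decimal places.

h² = 0.74² + 0.21² + 0.01² + (-0.06)² = 0.5476 + 0.0441 + 0.0001 + 0.0036 = 0.5954
Uniqueness u² = 1 − h² = 1 − 0.5954 = 0.4046

0.405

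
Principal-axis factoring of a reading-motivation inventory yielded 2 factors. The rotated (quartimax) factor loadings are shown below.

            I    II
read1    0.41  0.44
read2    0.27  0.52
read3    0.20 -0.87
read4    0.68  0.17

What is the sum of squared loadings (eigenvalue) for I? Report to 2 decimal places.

SS loadings for I = 0.41² + 0.27² + 0.20² + 0.68² = 0.1681 + 0.0729 + 0.0400 + 0.4624 = 0.7434

0.74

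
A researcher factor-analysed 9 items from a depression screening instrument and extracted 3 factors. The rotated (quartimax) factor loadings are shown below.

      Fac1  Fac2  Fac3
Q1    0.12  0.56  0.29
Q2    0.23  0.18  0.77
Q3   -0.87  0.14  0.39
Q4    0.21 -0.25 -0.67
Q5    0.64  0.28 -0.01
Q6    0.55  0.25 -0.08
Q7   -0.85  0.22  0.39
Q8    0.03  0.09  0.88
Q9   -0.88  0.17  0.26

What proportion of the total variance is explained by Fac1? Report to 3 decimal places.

0.342

SS loadings for Fac1 = 0.12² + 0.23² + (-0.87)² + 0.21² + 0.64² + 0.55² + (-0.85)² + 0.03² + (-0.88)² = 3.0782
Proportion of variance = 3.0782 / 9 = 0.3420.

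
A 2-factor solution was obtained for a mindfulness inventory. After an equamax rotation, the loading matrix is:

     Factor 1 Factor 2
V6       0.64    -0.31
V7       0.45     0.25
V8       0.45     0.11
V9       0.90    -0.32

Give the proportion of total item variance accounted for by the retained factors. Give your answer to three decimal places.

Communalities: 0.5057, 0.2650, 0.2146, 0.9124; Σh² = 1.8977.
Total variance with 4 standardized items is 4, so the solution explains 1.8977/4 = 0.4744.

0.474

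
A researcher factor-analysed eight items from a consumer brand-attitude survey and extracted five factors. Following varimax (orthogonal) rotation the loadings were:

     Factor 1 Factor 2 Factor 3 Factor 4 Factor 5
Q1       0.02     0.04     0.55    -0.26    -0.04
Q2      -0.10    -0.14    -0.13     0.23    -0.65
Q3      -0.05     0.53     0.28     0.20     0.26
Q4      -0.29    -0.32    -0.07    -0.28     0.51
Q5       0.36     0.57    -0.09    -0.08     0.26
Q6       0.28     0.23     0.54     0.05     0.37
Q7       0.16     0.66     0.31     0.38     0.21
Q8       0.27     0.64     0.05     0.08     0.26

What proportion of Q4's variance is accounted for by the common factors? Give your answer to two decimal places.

h² = (-0.29)² + (-0.32)² + (-0.07)² + (-0.28)² + 0.51² = 0.0841 + 0.1024 + 0.0049 + 0.0784 + 0.2601 = 0.5299

0.53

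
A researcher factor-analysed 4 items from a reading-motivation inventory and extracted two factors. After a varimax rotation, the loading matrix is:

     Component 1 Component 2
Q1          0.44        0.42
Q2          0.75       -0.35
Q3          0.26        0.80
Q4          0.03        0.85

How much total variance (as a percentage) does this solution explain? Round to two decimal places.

62.15%

Communalities: 0.3700, 0.6850, 0.7076, 0.7234; Σh² = 2.4860.
Total variance with 4 standardized items is 4, so the solution explains 2.4860/4 = 0.6215 = 62.15%.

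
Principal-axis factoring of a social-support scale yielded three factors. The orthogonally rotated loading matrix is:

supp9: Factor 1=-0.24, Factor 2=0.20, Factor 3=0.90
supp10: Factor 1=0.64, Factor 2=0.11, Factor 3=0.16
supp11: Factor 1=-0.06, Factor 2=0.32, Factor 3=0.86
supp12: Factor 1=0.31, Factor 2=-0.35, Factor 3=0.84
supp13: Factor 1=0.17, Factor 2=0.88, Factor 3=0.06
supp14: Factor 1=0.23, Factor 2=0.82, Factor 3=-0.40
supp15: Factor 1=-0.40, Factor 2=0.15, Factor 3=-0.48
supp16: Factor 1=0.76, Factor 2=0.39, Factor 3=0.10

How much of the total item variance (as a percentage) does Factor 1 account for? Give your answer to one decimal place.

17.3%

SS loadings for Factor 1 = (-0.24)² + 0.64² + (-0.06)² + 0.31² + 0.17² + 0.23² + (-0.40)² + 0.76² = 1.3863
With 8 standardized items, total variance = 8. Proportion = 1.3863/8 = 0.1733 → 17.33%.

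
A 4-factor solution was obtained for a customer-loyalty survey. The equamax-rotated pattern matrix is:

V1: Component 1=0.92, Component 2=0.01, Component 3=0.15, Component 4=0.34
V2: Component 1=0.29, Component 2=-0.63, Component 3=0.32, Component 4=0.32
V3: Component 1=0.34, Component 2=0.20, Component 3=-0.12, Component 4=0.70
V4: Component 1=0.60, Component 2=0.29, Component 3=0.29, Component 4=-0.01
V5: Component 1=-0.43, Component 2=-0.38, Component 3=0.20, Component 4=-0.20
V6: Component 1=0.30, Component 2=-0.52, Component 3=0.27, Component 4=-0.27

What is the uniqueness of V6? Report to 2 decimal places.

0.49

h² = 0.30² + (-0.52)² + 0.27² + (-0.27)² = 0.0900 + 0.2704 + 0.0729 + 0.0729 = 0.5062
Uniqueness u² = 1 − h² = 1 − 0.5062 = 0.4938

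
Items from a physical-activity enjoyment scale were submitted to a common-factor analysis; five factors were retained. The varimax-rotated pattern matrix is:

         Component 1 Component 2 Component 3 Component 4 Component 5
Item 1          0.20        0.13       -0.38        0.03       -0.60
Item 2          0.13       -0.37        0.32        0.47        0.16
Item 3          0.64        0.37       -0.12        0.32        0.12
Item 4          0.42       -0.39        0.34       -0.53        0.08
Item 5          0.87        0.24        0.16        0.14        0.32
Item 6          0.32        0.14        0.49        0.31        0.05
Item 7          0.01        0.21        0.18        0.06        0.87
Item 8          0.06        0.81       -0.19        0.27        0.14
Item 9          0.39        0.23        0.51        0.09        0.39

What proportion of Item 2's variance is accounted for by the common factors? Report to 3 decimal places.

0.503

h² = 0.13² + (-0.37)² + 0.32² + 0.47² + 0.16² = 0.0169 + 0.1369 + 0.1024 + 0.2209 + 0.0256 = 0.5027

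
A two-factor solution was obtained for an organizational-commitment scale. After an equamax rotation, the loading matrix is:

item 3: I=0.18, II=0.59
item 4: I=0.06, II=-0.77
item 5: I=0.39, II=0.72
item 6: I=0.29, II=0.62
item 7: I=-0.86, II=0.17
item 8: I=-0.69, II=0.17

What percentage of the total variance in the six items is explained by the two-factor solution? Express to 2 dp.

SS loadings by factor: 1.4879, 1.9016; total = 3.3895.
Total variance with 6 standardized items is 6, so the solution explains 3.3895/6 = 0.5649 = 56.49%.

56.49%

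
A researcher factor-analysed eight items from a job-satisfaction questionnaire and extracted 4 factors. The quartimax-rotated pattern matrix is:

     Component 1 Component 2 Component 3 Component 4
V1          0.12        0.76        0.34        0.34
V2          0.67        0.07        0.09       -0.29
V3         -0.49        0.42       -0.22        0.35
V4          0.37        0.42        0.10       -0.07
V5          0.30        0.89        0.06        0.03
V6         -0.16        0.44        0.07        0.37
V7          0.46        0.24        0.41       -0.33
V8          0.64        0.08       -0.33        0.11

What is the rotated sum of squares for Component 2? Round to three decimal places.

SS loadings for Component 2 = 0.76² + 0.07² + 0.42² + 0.42² + 0.89² + 0.44² + 0.24² + 0.08² = 0.5776 + 0.0049 + 0.1764 + 0.1764 + 0.7921 + 0.1936 + 0.0576 + 0.0064 = 1.9850

1.985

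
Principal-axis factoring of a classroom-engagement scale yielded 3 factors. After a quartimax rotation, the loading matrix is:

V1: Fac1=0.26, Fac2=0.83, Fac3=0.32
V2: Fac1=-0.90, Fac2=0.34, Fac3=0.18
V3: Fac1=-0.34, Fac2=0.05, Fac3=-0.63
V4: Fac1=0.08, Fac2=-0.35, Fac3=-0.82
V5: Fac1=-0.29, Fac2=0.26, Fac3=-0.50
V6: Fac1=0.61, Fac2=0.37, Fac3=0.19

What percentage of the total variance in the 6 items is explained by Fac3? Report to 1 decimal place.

24.8%

SS loadings for Fac3 = 0.32² + 0.18² + (-0.63)² + (-0.82)² + (-0.50)² + 0.19² = 1.4902
With 6 standardized items, total variance = 6. Proportion = 1.4902/6 = 0.2484 → 24.84%.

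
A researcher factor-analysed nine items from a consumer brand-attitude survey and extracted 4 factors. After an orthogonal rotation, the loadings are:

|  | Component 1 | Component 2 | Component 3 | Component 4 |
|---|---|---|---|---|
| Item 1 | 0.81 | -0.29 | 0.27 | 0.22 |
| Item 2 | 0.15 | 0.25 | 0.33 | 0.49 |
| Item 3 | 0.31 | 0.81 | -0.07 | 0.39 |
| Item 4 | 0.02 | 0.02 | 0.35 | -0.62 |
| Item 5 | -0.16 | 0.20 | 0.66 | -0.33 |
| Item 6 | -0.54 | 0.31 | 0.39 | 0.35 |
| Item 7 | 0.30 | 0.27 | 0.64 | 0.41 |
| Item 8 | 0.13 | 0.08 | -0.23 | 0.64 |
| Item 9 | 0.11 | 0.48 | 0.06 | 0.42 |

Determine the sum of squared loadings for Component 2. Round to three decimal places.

SS loadings for Component 2 = (-0.29)² + 0.25² + 0.81² + 0.02² + 0.20² + 0.31² + 0.27² + 0.08² + 0.48² = 0.0841 + 0.0625 + 0.6561 + 0.0004 + 0.0400 + 0.0961 + 0.0729 + 0.0064 + 0.2304 = 1.2489

1.249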